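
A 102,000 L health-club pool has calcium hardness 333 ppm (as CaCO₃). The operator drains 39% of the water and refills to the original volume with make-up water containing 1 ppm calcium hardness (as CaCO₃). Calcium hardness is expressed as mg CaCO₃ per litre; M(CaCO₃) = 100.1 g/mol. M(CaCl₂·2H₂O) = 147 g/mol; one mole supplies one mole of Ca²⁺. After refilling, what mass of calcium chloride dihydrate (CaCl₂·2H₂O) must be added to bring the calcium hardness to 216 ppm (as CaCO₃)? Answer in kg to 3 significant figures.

1.87 kg

After draining 39% and refilling: 333 × 0.61 + 1 × 0.39 = 203.52 ppm.
Deficit to target: 216 − 203.52 = 12.48 mg/L.
As CaCO₃: 12.48 mg/L × 102,000 L = 1273 g; ÷ 100.1 = 12.72 mol Ca²⁺.
Mass: 12.72 × 147 = 1869 g.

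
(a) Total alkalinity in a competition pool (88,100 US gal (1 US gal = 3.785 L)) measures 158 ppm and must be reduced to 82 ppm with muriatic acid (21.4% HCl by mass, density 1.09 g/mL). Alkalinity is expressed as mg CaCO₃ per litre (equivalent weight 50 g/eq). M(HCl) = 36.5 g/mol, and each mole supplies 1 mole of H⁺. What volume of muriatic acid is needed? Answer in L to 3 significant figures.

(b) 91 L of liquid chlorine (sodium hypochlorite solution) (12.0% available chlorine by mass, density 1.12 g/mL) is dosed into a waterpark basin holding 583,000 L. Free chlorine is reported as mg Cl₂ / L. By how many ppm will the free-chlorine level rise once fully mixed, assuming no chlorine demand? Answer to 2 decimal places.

(a) Volume: 88,100 US gal × 3.785 L/gal = 333,458 L.
(a) Alkalinity to neutralize: (158 − 82) = 76 mg/L as CaCO₃ × 333,458 L = 25,340 g as CaCO₃.
(a) Equivalents of H⁺ required: 25,340 ÷ 50 g/eq = 506.9 eq = 506.9 mol HCl.
(a) Mass of HCl: 506.9 × 36.5 = 18,500 g.
(a) Mass of 21.4% solution: 18,500 / 0.214 = 86,450 g.
(a) Volume: 86,450 g ÷ 1.09 g/mL = 79,310 mL.

(b) Mass of solution: 91 L × 1000 mL/L × 1.12 g/mL = 101,900 g.
(b) Available chlorine delivered: 101,900 g × 0.12 = 12,230 g as Cl₂.
(b) Concentration rise: 12,230 g / 583,000 L = 20.98 mg/L = 20.98 ppm.

(a) 79.3 L; (b) 20.98 ppm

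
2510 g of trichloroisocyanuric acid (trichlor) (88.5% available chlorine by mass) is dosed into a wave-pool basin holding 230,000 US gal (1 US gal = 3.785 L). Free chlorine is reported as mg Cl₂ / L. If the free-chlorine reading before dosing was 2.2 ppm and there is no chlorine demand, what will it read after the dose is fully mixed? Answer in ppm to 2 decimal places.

Volume: 230,000 US gal × 3.785 L/gal = 870,550 L.
Available chlorine delivered: 2510 g × 0.885 = 2221 g as Cl₂.
Concentration rise: 2221 g / 870,550 L = 2.552 mg/L = 2.55 ppm.
Final FC: 2.2 + 2.55 = 4.75 ppm.

4.75 ppm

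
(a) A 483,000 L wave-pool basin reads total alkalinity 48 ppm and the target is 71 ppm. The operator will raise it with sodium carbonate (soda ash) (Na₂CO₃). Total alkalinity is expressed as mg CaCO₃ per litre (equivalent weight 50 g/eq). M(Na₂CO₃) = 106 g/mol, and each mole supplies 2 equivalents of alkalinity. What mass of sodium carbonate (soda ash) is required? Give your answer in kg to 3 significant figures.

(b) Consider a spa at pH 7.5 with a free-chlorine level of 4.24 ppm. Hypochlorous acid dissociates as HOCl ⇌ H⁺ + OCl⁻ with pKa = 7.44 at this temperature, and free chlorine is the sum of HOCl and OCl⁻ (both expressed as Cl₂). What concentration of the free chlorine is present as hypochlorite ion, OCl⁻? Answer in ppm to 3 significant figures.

(a) 11.8 kg; (b) 2.27 ppm

(a) Alkalinity to add: (71 − 48) = 23 mg/L as CaCO₃ × 483,000 L = 11,110 g as CaCO₃.
(a) Equivalents: 11,110 g ÷ 50 g/eq = 222.2 eq.
(a) Each mole of Na₂CO₃ supplies 2 eq, so 222.2 / 2 = 111.1 mol.
(a) Mass: 111.1 mol × 106 g/mol = 11,780 g.

(b) [OCl⁻]/[HOCl] = 10^(pH − pKa) = 10^(7.5 − 7.44) = 10^0.06 = 1.148.
(b) Fraction as HOCl = 1 / (1 + 1.148) = 0.4655.
(b) OCl⁻ = (1 − 0.4655) × 4.24 ppm = 2.266 ppm.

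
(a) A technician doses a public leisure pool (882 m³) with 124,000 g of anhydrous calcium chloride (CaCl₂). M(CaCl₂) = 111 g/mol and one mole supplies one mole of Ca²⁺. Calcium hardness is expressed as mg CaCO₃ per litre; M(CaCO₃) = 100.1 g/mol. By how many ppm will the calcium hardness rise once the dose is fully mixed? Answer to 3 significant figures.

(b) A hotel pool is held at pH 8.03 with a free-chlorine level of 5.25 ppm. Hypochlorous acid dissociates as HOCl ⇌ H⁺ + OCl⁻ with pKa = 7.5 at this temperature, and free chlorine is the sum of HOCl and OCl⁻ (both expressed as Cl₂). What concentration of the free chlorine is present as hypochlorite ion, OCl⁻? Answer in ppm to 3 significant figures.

(a) 127 ppm; (b) 4.05 ppm

(a) Volume: 882 m³ = 882,000 L.
(a) Moles of Ca²⁺: 124,000 g ÷ 111 g/mol = 1117 mol.
(a) As CaCO₃: 1117 mol × 100.1 g/mol = 111,800 g.
(a) Rise: 111,800 g / 882,000 L × 1000 = 126.8 mg/L.

(b) [OCl⁻]/[HOCl] = 10^(pH − pKa) = 10^(8.03 − 7.5) = 10^0.53 = 3.388.
(b) Fraction as HOCl = 1 / (1 + 3.388) = 0.2279.
(b) OCl⁻ = (1 − 0.2279) × 5.25 ppm = 4.054 ppm.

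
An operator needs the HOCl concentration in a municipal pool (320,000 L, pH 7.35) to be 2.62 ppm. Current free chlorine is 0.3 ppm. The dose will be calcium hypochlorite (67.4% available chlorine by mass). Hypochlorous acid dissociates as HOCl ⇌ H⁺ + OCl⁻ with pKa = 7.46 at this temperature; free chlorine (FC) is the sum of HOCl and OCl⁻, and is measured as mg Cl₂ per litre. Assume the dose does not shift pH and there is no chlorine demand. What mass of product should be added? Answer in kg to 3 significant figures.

[OCl⁻]/[HOCl] = 10^(pH − pKa) = 10^(7.35 − 7.46) = 0.7762; fraction as HOCl = 1/(1 + 0.7762) = 0.563.
Free chlorine required for 2.62 ppm HOCl: 2.62 / 0.563 = 4.654 ppm.
FC to add: 4.654 − 0.3 = 4.354 mg/L as Cl₂.
Cl₂ equivalent: 4.354 mg/L × 320,000 L = 1393 g.
Product at 67.4% available Cl: 1393 / 0.674 = 2067 g.

2.07 kg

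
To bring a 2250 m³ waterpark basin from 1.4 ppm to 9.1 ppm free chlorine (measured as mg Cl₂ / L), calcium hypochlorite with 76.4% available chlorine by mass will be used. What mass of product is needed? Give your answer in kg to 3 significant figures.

Volume: 2250 m³ = 2,250,000 L.
Chlorine deficit: 9.1 − 1.4 = 7.7 ppm = 7.7 mg/L as Cl₂.
Cl₂ equivalent needed: 7.7 mg/L × 2,250,000 L = 17,320,000 mg = 17,320 g.
Product at 76.4% available chlorine: 17,320 / 0.764 = 22,680 g.

22.7 kg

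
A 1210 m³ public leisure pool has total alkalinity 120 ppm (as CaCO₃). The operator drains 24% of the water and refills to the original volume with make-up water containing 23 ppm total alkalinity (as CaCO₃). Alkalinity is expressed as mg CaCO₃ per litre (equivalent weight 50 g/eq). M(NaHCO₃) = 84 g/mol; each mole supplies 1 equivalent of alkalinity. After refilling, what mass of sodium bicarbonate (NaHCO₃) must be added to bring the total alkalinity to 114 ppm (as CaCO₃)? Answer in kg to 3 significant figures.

35.1 kg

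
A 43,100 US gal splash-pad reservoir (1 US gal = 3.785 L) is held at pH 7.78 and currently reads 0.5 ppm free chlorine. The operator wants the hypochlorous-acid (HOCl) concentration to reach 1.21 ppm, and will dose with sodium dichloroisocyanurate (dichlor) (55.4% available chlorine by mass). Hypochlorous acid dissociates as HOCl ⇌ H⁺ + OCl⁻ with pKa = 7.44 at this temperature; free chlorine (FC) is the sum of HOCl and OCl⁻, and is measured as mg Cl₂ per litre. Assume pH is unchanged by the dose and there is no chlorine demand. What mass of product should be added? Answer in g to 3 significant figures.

Volume: 43,100 US gal × 3.785 L/gal = 163,134 L.
[OCl⁻]/[HOCl] = 10^(pH − pKa) = 10^(7.78 − 7.44) = 2.188; fraction as HOCl = 1/(1 + 2.188) = 0.3137.
Free chlorine required for 1.21 ppm HOCl: 1.21 / 0.3137 = 3.857 ppm.
FC to add: 3.857 − 0.5 = 3.357 mg/L as Cl₂.
Cl₂ equivalent: 3.357 mg/L × 163,134 L = 547.7 g.
Product at 55.4% available Cl: 547.7 / 0.554 = 988.6 g.

989 g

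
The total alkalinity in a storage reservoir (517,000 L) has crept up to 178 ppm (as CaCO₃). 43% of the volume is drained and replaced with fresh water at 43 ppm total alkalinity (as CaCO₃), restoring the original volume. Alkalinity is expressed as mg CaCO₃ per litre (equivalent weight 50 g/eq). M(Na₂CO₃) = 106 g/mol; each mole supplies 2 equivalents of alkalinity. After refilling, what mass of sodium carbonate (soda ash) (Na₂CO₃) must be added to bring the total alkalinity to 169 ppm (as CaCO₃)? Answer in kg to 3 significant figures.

26.9 kg

After draining 43% and refilling: 178 × 0.57 + 43 × 0.43 = 119.95 ppm.
Deficit to target: 169 − 119.95 = 49.05 mg/L.
As CaCO₃: 49.05 mg/L × 517,000 L = 25,360 g; ÷ 50 g/eq ÷ 2 = 253.6 mol Na₂CO₃.
Mass: 253.6 × 106 = 26,880 g.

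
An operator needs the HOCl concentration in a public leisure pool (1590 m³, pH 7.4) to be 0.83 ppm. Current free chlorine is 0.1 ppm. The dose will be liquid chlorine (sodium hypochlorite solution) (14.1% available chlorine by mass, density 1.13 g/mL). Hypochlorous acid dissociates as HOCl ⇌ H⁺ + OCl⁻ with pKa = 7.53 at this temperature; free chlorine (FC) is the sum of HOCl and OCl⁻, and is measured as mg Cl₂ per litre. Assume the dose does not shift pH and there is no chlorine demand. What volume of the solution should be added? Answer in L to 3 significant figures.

13.4 L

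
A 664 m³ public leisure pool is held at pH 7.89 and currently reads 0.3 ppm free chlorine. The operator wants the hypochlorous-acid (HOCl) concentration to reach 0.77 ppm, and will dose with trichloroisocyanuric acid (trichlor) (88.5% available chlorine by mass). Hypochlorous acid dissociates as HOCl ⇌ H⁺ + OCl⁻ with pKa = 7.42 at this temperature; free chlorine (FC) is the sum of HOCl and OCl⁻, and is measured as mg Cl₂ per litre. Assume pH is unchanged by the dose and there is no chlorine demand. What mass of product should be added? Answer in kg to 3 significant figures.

Volume: 664 m³ = 664,000 L.
[OCl⁻]/[HOCl] = 10^(pH − pKa) = 10^(7.89 − 7.42) = 2.951; fraction as HOCl = 1/(1 + 2.951) = 0.2531.
Free chlorine required for 0.77 ppm HOCl: 0.77 / 0.2531 = 3.042 ppm.
FC to add: 3.042 − 0.3 = 2.742 mg/L as Cl₂.
Cl₂ equivalent: 2.742 mg/L × 664,000 L = 1821 g.
Product at 88.5% available Cl: 1821 / 0.885 = 2058 g.

2.06 kg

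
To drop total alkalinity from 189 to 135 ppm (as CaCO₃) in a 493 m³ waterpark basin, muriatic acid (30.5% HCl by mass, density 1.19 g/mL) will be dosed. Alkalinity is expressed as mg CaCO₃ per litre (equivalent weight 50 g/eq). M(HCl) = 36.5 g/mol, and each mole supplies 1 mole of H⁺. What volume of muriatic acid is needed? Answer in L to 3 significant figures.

Volume: 493 m³ = 493,000 L.
Alkalinity to neutralize: (189 − 135) = 54 mg/L as CaCO₃ × 493,000 L = 26,620 g as CaCO₃.
Equivalents of H⁺ required: 26,620 ÷ 50 g/eq = 532.4 eq = 532.4 mol HCl.
Mass of HCl: 532.4 × 36.5 = 19,430 g.
Mass of 30.5% solution: 19,430 / 0.305 = 63,720 g.
Volume: 63,720 g ÷ 1.19 g/mL = 53,540 mL.

53.5 L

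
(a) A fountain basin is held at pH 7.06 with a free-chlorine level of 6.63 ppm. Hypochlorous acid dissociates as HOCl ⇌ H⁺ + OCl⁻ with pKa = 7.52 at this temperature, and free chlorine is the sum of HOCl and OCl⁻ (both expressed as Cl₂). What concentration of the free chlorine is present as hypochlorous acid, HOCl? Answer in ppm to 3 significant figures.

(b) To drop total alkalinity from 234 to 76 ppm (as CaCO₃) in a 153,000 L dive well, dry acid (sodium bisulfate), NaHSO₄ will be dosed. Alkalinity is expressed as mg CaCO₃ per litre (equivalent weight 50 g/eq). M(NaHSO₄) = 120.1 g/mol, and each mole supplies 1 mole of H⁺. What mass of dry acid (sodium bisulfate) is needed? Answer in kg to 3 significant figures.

(a) 4.92 ppm; (b) 58.1 kg

(a) [OCl⁻]/[HOCl] = 10^(pH − pKa) = 10^(7.06 − 7.52) = 10^-0.46 = 0.3467.
(a) Fraction as HOCl = 1 / (1 + 0.3467) = 0.7425.
(a) HOCl = 0.7425 × 6.63 ppm = 4.923 ppm.

(b) Alkalinity to neutralize: (234 − 76) = 158 mg/L as CaCO₃ × 153,000 L = 24,170 g as CaCO₃.
(b) Equivalents of H⁺ required: 24,170 ÷ 50 g/eq = 483.5 eq = 483.5 mol NaHSO₄.
(b) Mass of NaHSO₄: 483.5 × 120.1 = 58,070 g.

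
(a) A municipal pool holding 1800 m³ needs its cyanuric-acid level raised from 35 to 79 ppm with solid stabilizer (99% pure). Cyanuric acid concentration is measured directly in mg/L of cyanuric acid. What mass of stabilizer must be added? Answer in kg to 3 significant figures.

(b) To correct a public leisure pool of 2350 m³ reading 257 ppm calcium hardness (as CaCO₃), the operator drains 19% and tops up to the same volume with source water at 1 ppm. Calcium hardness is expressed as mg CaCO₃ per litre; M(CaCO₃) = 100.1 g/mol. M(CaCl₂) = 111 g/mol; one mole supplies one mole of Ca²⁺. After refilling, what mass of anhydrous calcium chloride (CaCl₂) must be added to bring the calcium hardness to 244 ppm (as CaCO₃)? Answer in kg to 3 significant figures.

(a) 80.0 kg; (b) 92.9 kg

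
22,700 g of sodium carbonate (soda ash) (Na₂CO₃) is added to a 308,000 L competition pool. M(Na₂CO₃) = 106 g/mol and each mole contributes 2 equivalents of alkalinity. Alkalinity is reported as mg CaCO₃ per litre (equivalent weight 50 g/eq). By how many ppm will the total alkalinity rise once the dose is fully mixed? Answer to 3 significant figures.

69.5 ppm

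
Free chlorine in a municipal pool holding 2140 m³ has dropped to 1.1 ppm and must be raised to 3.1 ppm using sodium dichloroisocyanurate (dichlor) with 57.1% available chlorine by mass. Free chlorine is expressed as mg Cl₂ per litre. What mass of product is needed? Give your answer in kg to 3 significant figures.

7.50 kg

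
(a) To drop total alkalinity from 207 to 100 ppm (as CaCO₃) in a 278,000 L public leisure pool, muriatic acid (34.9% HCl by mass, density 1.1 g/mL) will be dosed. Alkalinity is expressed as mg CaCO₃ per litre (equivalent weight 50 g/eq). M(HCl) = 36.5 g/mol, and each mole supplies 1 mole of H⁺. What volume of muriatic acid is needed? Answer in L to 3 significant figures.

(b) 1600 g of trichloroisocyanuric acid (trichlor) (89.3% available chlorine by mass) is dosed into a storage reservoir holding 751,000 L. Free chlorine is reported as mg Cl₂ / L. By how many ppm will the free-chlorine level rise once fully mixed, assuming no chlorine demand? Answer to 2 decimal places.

(a) 56.6 L; (b) 1.90 ppm

(a) Alkalinity to neutralize: (207 − 100) = 107 mg/L as CaCO₃ × 278,000 L = 29,750 g as CaCO₃.
(a) Equivalents of H⁺ required: 29,750 ÷ 50 g/eq = 594.9 eq = 594.9 mol HCl.
(a) Mass of HCl: 594.9 × 36.5 = 21,710 g.
(a) Mass of 34.9% solution: 21,710 / 0.349 = 62,220 g.
(a) Volume: 62,220 g ÷ 1.1 g/mL = 56,560 mL.

(b) Available chlorine delivered: 1600 g × 0.893 = 1429 g as Cl₂.
(b) Concentration rise: 1429 g / 751,000 L = 1.903 mg/L = 1.90 ppm.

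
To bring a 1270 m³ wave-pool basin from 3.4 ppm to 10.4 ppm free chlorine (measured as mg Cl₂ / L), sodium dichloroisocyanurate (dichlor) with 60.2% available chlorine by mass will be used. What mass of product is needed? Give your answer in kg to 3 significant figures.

14.8 kg

Volume: 1270 m³ = 1,270,000 L.
Chlorine deficit: 10.4 − 3.4 = 7 ppm = 7 mg/L as Cl₂.
Cl₂ equivalent needed: 7 mg/L × 1,270,000 L = 8,890,000 mg = 8890 g.
Product at 60.2% available chlorine: 8890 / 0.602 = 14,770 g.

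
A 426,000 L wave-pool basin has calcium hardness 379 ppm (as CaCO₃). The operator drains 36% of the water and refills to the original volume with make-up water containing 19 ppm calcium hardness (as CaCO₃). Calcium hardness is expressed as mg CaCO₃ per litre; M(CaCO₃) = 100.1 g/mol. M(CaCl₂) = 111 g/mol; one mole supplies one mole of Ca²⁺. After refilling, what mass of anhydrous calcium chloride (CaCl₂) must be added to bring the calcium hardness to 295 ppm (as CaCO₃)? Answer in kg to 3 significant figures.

After draining 36% and refilling: 379 × 0.64 + 19 × 0.36 = 249.4 ppm.
Deficit to target: 295 − 249.4 = 45.6 mg/L.
As CaCO₃: 45.6 mg/L × 426,000 L = 19,430 g; ÷ 100.1 = 194.1 mol Ca²⁺.
Mass: 194.1 × 111 = 21,540 g.

21.5 kg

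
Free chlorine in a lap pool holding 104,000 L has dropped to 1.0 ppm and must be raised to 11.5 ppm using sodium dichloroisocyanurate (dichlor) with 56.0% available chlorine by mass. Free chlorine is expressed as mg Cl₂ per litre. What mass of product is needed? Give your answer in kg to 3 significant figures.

Chlorine deficit: 11.5 − 1.0 = 10.5 ppm = 10.5 mg/L as Cl₂.
Cl₂ equivalent needed: 10.5 mg/L × 104,000 L = 1,092,000 mg = 1092 g.
Product at 56.0% available chlorine: 1092 / 0.56 = 1950 g.

1.95 kg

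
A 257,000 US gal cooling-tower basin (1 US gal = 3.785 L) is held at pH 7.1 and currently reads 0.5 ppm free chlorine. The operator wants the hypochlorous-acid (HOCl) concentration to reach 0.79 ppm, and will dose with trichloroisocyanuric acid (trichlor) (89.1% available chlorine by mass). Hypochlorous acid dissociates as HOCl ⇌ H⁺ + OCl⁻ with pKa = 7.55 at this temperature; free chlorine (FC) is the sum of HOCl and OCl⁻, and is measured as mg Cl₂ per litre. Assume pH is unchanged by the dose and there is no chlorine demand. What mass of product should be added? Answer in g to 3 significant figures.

623 g

Volume: 257,000 US gal × 3.785 L/gal = 972,745 L.
[OCl⁻]/[HOCl] = 10^(pH − pKa) = 10^(7.1 − 7.55) = 0.3548; fraction as HOCl = 1/(1 + 0.3548) = 0.7381.
Free chlorine required for 0.79 ppm HOCl: 0.79 / 0.7381 = 1.07 ppm.
FC to add: 1.07 − 0.5 = 0.5703 mg/L as Cl₂.
Cl₂ equivalent: 0.5703 mg/L × 972,745 L = 554.8 g.
Product at 89.1% available Cl: 554.8 / 0.891 = 622.6 g.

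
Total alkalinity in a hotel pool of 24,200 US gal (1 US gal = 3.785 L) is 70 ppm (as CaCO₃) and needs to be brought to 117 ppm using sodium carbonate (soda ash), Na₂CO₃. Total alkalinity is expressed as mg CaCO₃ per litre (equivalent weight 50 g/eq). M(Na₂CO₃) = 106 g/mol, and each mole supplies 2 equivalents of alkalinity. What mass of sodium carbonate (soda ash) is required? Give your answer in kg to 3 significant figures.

Volume: 24,200 US gal × 3.785 L/gal = 91,597 L.
Alkalinity to add: (117 − 70) = 47 mg/L as CaCO₃ × 91,597 L = 4305 g as CaCO₃.
Equivalents: 4305 g ÷ 50 g/eq = 86.1 eq.
Each mole of Na₂CO₃ supplies 2 eq, so 86.1 / 2 = 43.05 mol.
Mass: 43.05 mol × 106 g/mol = 4563 g.

4.56 kg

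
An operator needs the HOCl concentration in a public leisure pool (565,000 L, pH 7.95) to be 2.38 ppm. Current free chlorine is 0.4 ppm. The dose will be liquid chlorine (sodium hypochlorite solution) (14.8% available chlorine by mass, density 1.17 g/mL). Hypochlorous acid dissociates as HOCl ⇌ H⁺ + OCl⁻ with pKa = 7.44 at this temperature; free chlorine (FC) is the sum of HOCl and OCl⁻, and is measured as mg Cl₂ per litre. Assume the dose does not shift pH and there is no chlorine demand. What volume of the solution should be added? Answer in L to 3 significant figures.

31.6 L

[OCl⁻]/[HOCl] = 10^(pH − pKa) = 10^(7.95 − 7.44) = 3.236; fraction as HOCl = 1/(1 + 3.236) = 0.2361.
Free chlorine required for 2.38 ppm HOCl: 2.38 / 0.2361 = 10.08 ppm.
FC to add: 10.08 − 0.4 = 9.682 mg/L as Cl₂.
Cl₂ equivalent: 9.682 mg/L × 565,000 L = 5470 g.
Product at 14.8% available Cl: 5470 / 0.148 = 36,960 g.
Volume: 36,960 g ÷ 1.17 g/mL = 31,590 mL.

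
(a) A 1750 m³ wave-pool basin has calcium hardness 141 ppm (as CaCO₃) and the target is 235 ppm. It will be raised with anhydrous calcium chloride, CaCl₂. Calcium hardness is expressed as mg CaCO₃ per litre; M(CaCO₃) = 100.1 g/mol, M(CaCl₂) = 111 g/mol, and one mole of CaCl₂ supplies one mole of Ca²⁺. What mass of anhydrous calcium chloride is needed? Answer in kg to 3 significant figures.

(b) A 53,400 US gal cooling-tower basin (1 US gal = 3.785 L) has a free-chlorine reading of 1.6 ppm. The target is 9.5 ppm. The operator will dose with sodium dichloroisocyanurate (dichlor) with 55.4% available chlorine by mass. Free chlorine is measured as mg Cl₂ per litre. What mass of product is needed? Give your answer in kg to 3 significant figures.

(a) Volume: 1750 m³ = 1,750,000 L.
(a) Hardness to add: (235 − 141) = 94 mg/L as CaCO₃ × 1,750,000 L = 164,500 g as CaCO₃.
(a) Moles of Ca²⁺ (1 mol Ca²⁺ ≡ 1 mol CaCO₃): 164,500 / 100.1 g/mol = 1643 mol.
(a) Mass of CaCl₂: 1643 × 111 = 182,400 g.

(b) Volume: 53,400 US gal × 3.785 L/gal = 202,119 L.
(b) Chlorine deficit: 9.5 − 1.6 = 7.9 ppm = 7.9 mg/L as Cl₂.
(b) Cl₂ equivalent needed: 7.9 mg/L × 202,119 L = 1,597,000 mg = 1597 g.
(b) Product at 55.4% available chlorine: 1597 / 0.554 = 2882 g.

(a) 182 kg; (b) 2.88 kg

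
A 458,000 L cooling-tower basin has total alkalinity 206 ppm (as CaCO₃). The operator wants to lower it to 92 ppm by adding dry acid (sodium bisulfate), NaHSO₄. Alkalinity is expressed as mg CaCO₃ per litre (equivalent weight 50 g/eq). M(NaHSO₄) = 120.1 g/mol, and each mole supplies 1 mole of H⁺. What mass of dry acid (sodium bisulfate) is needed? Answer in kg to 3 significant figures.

125 kg

Alkalinity to neutralize: (206 − 92) = 114 mg/L as CaCO₃ × 458,000 L = 52,210 g as CaCO₃.
Equivalents of H⁺ required: 52,210 ÷ 50 g/eq = 1044 eq = 1044 mol NaHSO₄.
Mass of NaHSO₄: 1044 × 120.1 = 125,400 g.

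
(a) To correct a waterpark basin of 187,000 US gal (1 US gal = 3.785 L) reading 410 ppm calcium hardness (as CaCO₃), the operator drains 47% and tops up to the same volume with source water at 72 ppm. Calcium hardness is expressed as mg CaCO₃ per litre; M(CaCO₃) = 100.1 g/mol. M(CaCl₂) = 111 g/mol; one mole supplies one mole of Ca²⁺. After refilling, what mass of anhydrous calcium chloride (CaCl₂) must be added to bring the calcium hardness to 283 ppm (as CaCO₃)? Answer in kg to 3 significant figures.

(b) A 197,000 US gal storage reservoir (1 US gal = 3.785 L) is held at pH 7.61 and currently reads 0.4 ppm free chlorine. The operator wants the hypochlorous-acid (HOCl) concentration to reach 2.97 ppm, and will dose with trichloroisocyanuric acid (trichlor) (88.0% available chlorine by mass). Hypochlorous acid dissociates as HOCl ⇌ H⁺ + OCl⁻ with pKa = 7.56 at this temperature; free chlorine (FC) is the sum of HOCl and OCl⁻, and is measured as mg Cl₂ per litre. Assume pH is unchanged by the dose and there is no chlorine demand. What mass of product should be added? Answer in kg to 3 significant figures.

(a) 25.0 kg; (b) 5.00 kg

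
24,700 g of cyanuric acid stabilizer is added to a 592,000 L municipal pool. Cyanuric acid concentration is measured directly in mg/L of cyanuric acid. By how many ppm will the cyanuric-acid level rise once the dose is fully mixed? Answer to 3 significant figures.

Rise: 24,700 g / 592,000 L × 1000 = 41.72 mg/L.

41.7 ppm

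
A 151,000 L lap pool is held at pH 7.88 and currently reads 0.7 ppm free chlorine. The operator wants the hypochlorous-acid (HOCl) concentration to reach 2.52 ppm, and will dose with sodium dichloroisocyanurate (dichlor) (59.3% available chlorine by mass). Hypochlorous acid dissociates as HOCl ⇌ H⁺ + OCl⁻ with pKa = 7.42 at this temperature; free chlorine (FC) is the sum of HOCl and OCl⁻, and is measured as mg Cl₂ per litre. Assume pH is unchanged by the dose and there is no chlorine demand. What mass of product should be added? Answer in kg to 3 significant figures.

[OCl⁻]/[HOCl] = 10^(pH − pKa) = 10^(7.88 − 7.42) = 2.884; fraction as HOCl = 1/(1 + 2.884) = 0.2575.
Free chlorine required for 2.52 ppm HOCl: 2.52 / 0.2575 = 9.788 ppm.
FC to add: 9.788 − 0.7 = 9.088 mg/L as Cl₂.
Cl₂ equivalent: 9.088 mg/L × 151,000 L = 1372 g.
Product at 59.3% available Cl: 1372 / 0.593 = 2314 g.

2.31 kg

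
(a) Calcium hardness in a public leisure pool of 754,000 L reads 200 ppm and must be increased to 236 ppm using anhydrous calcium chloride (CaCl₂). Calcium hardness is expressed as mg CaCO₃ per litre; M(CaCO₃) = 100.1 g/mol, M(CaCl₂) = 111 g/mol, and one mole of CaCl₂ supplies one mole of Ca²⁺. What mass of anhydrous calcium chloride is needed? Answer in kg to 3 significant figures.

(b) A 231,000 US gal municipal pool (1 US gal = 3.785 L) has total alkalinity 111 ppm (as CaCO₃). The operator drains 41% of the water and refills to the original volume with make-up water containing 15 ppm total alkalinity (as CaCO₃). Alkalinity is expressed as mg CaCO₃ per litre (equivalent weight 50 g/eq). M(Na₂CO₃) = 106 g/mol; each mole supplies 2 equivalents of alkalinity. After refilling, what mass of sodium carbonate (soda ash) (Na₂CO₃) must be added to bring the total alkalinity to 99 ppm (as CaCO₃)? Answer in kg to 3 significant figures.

(a) Hardness to add: (236 − 200) = 36 mg/L as CaCO₃ × 754,000 L = 27,140 g as CaCO₃.
(a) Moles of Ca²⁺ (1 mol Ca²⁺ ≡ 1 mol CaCO₃): 27,140 / 100.1 g/mol = 271.2 mol.
(a) Mass of CaCl₂: 271.2 × 111 = 30,100 g.

(b) Volume: 231,000 US gal × 3.785 L/gal = 874,335 L.
(b) After draining 41% and refilling: 111 × 0.59 + 15 × 0.41 = 71.64 ppm.
(b) Deficit to target: 99 − 71.64 = 27.36 mg/L.
(b) As CaCO₃: 27.36 mg/L × 874,335 L = 23,920 g; ÷ 50 g/eq ÷ 2 = 239.2 mol Na₂CO₃.
(b) Mass: 239.2 × 106 = 25,360 g.

(a) 30.1 kg; (b) 25.4 kg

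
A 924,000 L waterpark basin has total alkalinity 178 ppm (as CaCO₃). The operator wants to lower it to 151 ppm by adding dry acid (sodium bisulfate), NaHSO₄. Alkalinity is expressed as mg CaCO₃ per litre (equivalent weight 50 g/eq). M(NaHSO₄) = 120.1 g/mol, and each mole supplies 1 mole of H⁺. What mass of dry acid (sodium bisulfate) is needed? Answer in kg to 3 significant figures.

Alkalinity to neutralize: (178 − 151) = 27 mg/L as CaCO₃ × 924,000 L = 24,950 g as CaCO₃.
Equivalents of H⁺ required: 24,950 ÷ 50 g/eq = 499 eq = 499 mol NaHSO₄.
Mass of NaHSO₄: 499 × 120.1 = 59,930 g.

59.9 kg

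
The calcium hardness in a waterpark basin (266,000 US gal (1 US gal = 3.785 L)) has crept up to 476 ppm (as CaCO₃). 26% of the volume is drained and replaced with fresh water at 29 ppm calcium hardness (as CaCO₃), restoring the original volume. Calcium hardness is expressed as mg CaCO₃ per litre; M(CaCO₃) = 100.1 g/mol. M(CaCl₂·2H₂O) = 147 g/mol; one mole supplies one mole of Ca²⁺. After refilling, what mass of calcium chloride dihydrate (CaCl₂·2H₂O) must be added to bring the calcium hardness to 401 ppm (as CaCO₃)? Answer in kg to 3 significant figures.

Volume: 266,000 US gal × 3.785 L/gal = 1,006,810 L.
After draining 26% and refilling: 476 × 0.74 + 29 × 0.26 = 359.78 ppm.
Deficit to target: 401 − 359.78 = 41.22 mg/L.
As CaCO₃: 41.22 mg/L × 1,006,810 L = 41,500 g; ÷ 100.1 = 414.6 mol Ca²⁺.
Mass: 414.6 × 147 = 60,950 g.

60.9 kg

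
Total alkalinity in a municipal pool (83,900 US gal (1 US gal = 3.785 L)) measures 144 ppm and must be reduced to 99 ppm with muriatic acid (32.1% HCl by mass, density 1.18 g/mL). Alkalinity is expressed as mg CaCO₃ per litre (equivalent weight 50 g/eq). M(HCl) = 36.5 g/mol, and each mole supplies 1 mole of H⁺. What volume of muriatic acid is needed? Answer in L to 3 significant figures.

Volume: 83,900 US gal × 3.785 L/gal = 317,562 L.
Alkalinity to neutralize: (144 − 99) = 45 mg/L as CaCO₃ × 317,562 L = 14,290 g as CaCO₃.
Equivalents of H⁺ required: 14,290 ÷ 50 g/eq = 285.8 eq = 285.8 mol HCl.
Mass of HCl: 285.8 × 36.5 = 10,430 g.
Mass of 32.1% solution: 10,430 / 0.321 = 32,500 g.
Volume: 32,500 g ÷ 1.18 g/mL = 27,540 mL.

27.5 L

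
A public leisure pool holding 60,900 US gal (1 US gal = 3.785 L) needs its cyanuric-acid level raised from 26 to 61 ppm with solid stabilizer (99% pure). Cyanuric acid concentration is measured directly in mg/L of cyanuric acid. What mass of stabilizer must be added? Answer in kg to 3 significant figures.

8.15 kg

Volume: 60,900 US gal × 3.785 L/gal = 230,506 L.
CYA to add: (61 − 26) = 35 mg/L × 230,506 L = 8068 g cyanuric acid.
At 99% purity: 8068 / 0.99 = 8149 g product.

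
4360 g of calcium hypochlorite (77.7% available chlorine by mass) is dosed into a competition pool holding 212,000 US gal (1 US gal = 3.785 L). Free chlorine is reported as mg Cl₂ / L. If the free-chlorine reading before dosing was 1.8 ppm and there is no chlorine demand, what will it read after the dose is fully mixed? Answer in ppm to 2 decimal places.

6.02 ppm

Volume: 212,000 US gal × 3.785 L/gal = 802,420 L.
Available chlorine delivered: 4360 g × 0.777 = 3388 g as Cl₂.
Concentration rise: 3388 g / 802,420 L = 4.222 mg/L = 4.22 ppm.
Final FC: 1.8 + 4.22 = 6.02 ppm.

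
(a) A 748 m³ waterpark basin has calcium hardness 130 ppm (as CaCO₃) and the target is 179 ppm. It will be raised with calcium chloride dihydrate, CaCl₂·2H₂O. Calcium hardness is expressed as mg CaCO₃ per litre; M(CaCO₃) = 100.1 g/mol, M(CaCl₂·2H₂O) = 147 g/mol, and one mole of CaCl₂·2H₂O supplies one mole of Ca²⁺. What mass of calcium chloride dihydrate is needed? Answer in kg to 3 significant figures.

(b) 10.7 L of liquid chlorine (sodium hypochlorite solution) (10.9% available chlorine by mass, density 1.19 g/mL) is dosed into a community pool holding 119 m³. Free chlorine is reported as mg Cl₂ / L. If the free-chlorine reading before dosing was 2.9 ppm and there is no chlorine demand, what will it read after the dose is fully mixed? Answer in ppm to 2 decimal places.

(a) Volume: 748 m³ = 748,000 L.
(a) Hardness to add: (179 − 130) = 49 mg/L as CaCO₃ × 748,000 L = 36,650 g as CaCO₃.
(a) Moles of Ca²⁺ (1 mol Ca²⁺ ≡ 1 mol CaCO₃): 36,650 / 100.1 g/mol = 366.2 mol.
(a) Mass of CaCl₂·2H₂O: 366.2 × 147 = 53,820 g.

(b) Volume: 119 m³ = 119,000 L.
(b) Mass of solution: 10.7 L × 1000 mL/L × 1.19 g/mL = 12,730 g.
(b) Available chlorine delivered: 12,730 g × 0.109 = 1388 g as Cl₂.
(b) Concentration rise: 1388 g / 119,000 L = 11.66 mg/L = 11.66 ppm.
(b) Final FC: 2.9 + 11.66 = 14.56 ppm.

(a) 53.8 kg; (b) 14.56 ppm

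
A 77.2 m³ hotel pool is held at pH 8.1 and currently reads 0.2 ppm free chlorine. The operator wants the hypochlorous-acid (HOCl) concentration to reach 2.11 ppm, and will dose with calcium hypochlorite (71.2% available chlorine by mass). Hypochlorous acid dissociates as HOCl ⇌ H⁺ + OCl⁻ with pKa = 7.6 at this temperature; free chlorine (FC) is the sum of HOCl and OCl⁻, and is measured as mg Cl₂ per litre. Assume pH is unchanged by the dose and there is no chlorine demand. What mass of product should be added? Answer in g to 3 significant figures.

Volume: 77.2 m³ = 77,200 L.
[OCl⁻]/[HOCl] = 10^(pH − pKa) = 10^(8.1 − 7.6) = 3.162; fraction as HOCl = 1/(1 + 3.162) = 0.2403.
Free chlorine required for 2.11 ppm HOCl: 2.11 / 0.2403 = 8.782 ppm.
FC to add: 8.782 − 0.2 = 8.582 mg/L as Cl₂.
Cl₂ equivalent: 8.582 mg/L × 77,200 L = 662.6 g.
Product at 71.2% available Cl: 662.6 / 0.712 = 930.6 g.

931 g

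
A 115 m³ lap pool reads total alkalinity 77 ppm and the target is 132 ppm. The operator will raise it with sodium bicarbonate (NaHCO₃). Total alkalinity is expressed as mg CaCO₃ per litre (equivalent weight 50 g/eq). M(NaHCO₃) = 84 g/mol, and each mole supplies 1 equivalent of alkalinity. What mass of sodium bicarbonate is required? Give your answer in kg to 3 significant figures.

10.6 kg

Volume: 115 m³ = 115,000 L.
Alkalinity to add: (132 − 77) = 55 mg/L as CaCO₃ × 115,000 L = 6325 g as CaCO₃.
Equivalents: 6325 g ÷ 50 g/eq = 126.5 eq.
NaHCO₃ supplies 1 eq per mole → 126.5 mol.
Mass: 126.5 mol × 84 g/mol = 10,630 g.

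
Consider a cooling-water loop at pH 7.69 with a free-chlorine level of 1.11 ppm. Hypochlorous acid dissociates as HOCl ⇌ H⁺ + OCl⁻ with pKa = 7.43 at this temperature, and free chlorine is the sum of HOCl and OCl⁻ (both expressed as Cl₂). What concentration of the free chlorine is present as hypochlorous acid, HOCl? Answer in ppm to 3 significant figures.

[OCl⁻]/[HOCl] = 10^(pH − pKa) = 10^(7.69 − 7.43) = 10^0.26 = 1.82.
Fraction as HOCl = 1 / (1 + 1.82) = 0.3546.
HOCl = 0.3546 × 1.11 ppm = 0.3937 ppm.

0.394 ppm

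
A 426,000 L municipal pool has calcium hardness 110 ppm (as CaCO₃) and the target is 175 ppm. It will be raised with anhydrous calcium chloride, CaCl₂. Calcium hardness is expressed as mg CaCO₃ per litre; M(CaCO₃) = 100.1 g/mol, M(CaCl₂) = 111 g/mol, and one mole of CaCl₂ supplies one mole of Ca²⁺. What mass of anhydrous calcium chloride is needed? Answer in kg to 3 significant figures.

30.7 kg

Hardness to add: (175 − 110) = 65 mg/L as CaCO₃ × 426,000 L = 27,690 g as CaCO₃.
Moles of Ca²⁺ (1 mol Ca²⁺ ≡ 1 mol CaCO₃): 27,690 / 100.1 g/mol = 276.6 mol.
Mass of CaCl₂: 276.6 × 111 = 30,710 g.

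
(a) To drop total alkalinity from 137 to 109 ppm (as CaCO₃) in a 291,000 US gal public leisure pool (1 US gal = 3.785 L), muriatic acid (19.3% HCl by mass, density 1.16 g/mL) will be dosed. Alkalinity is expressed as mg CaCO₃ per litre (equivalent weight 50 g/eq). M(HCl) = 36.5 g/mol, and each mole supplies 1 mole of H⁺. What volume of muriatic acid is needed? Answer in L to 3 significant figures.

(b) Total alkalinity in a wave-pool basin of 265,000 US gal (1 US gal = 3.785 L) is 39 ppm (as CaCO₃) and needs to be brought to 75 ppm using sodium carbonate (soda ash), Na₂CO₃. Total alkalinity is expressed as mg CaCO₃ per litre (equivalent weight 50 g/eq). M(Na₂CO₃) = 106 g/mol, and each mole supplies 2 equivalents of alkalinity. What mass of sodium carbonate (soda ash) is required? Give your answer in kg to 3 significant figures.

(a) Volume: 291,000 US gal × 3.785 L/gal = 1,101,435 L.
(a) Alkalinity to neutralize: (137 − 109) = 28 mg/L as CaCO₃ × 1,101,435 L = 30,840 g as CaCO₃.
(a) Equivalents of H⁺ required: 30,840 ÷ 50 g/eq = 616.8 eq = 616.8 mol HCl.
(a) Mass of HCl: 616.8 × 36.5 = 22,510 g.
(a) Mass of 19.3% solution: 22,510 / 0.193 = 116,600 g.
(a) Volume: 116,600 g ÷ 1.16 g/mL = 100,600 mL.

(b) Volume: 265,000 US gal × 3.785 L/gal = 1,003,025 L.
(b) Alkalinity to add: (75 − 39) = 36 mg/L as CaCO₃ × 1,003,025 L = 36,110 g as CaCO₃.
(b) Equivalents: 36,110 g ÷ 50 g/eq = 722.2 eq.
(b) Each mole of Na₂CO₃ supplies 2 eq, so 722.2 / 2 = 361.1 mol.
(b) Mass: 361.1 mol × 106 g/mol = 38,280 g.

(a) 101 L; (b) 38.3 kg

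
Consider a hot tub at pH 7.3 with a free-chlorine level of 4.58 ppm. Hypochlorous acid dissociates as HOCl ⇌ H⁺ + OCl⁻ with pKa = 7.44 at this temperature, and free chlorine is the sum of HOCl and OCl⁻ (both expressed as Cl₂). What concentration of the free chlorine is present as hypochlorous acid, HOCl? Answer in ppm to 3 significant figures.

[OCl⁻]/[HOCl] = 10^(pH − pKa) = 10^(7.3 − 7.44) = 10^-0.14 = 0.7244.
Fraction as HOCl = 1 / (1 + 0.7244) = 0.5799.
HOCl = 0.5799 × 4.58 ppm = 2.656 ppm.

2.66 ppm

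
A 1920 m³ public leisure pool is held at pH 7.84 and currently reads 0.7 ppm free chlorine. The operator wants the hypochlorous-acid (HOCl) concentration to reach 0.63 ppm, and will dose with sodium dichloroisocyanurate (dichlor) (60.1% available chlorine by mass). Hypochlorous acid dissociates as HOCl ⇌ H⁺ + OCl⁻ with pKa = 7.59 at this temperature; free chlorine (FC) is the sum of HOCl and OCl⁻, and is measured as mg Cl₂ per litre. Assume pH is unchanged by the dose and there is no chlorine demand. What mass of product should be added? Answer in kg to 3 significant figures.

Volume: 1920 m³ = 1,920,000 L.
[OCl⁻]/[HOCl] = 10^(pH − pKa) = 10^(7.84 − 7.59) = 1.778; fraction as HOCl = 1/(1 + 1.778) = 0.3599.
Free chlorine required for 0.63 ppm HOCl: 0.63 / 0.3599 = 1.75 ppm.
FC to add: 1.75 − 0.7 = 1.05 mg/L as Cl₂.
Cl₂ equivalent: 1.05 mg/L × 1,920,000 L = 2017 g.
Product at 60.1% available Cl: 2017 / 0.601 = 3355 g.

3.36 kg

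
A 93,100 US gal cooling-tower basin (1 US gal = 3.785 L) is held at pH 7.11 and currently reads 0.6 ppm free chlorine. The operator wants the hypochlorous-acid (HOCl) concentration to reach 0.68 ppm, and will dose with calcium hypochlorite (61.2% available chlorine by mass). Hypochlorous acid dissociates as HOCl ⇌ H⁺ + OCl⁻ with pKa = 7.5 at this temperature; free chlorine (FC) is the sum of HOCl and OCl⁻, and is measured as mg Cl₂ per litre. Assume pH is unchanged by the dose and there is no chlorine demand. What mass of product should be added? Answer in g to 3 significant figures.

206 g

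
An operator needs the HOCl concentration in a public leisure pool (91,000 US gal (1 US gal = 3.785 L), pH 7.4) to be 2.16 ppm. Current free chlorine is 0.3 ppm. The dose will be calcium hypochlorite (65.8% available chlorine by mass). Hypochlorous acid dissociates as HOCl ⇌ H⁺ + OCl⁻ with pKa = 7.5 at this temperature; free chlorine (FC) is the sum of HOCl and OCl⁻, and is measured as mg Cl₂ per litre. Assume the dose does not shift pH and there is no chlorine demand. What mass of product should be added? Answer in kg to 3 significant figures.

Volume: 91,000 US gal × 3.785 L/gal = 344,435 L.
[OCl⁻]/[HOCl] = 10^(pH − pKa) = 10^(7.4 − 7.5) = 0.7943; fraction as HOCl = 1/(1 + 0.7943) = 0.5573.
Free chlorine required for 2.16 ppm HOCl: 2.16 / 0.5573 = 3.876 ppm.
FC to add: 3.876 − 0.3 = 3.576 mg/L as Cl₂.
Cl₂ equivalent: 3.576 mg/L × 344,435 L = 1232 g.
Product at 65.8% available Cl: 1232 / 0.658 = 1872 g.

1.87 kg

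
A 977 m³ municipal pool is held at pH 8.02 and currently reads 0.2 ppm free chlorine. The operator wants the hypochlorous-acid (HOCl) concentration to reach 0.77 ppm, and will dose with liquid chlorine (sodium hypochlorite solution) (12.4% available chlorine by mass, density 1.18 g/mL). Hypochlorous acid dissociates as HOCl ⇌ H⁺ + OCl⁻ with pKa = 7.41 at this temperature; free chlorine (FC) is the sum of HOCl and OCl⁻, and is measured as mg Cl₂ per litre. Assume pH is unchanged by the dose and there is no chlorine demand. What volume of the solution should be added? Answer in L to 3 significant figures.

Volume: 977 m³ = 977,000 L.
[OCl⁻]/[HOCl] = 10^(pH − pKa) = 10^(8.02 − 7.41) = 4.074; fraction as HOCl = 1/(1 + 4.074) = 0.1971.
Free chlorine required for 0.77 ppm HOCl: 0.77 / 0.1971 = 3.907 ppm.
FC to add: 3.907 − 0.2 = 3.707 mg/L as Cl₂.
Cl₂ equivalent: 3.707 mg/L × 977,000 L = 3622 g.
Product at 12.4% available Cl: 3622 / 0.124 = 29,210 g.
Volume: 29,210 g ÷ 1.18 g/mL = 24,750 mL.

24.8 L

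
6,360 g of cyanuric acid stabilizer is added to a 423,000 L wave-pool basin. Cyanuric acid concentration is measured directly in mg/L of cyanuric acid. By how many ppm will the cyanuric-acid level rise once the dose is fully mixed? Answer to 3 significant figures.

Rise: 6,360 g / 423,000 L × 1000 = 15.04 mg/L.

15.0 ppm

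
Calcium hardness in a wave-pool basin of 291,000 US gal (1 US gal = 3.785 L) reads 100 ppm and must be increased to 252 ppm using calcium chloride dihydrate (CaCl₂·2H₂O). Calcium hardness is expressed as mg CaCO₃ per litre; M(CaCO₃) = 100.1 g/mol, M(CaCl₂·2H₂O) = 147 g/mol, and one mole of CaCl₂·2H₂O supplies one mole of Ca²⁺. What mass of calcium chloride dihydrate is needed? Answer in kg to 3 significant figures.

Volume: 291,000 US gal × 3.785 L/gal = 1,101,435 L.
Hardness to add: (252 − 100) = 152 mg/L as CaCO₃ × 1,101,435 L = 167,400 g as CaCO₃.
Moles of Ca²⁺ (1 mol Ca²⁺ ≡ 1 mol CaCO₃): 167,400 / 100.1 g/mol = 1673 mol.
Mass of CaCl₂·2H₂O: 1673 × 147 = 245,900 g.

246 kg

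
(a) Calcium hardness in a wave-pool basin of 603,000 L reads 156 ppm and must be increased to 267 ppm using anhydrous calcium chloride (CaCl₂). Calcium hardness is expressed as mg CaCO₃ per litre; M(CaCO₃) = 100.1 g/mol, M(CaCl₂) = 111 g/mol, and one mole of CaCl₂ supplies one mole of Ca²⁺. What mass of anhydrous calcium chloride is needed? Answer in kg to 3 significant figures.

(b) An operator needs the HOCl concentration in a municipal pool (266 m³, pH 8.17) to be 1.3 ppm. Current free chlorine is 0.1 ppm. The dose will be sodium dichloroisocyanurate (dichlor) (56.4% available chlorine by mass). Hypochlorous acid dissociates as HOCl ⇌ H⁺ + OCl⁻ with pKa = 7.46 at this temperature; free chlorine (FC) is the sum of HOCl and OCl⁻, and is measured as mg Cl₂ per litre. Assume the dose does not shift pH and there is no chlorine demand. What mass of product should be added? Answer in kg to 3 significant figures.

(a) 74.2 kg; (b) 3.71 kg

(a) Hardness to add: (267 − 156) = 111 mg/L as CaCO₃ × 603,000 L = 66,930 g as CaCO₃.
(a) Moles of Ca²⁺ (1 mol Ca²⁺ ≡ 1 mol CaCO₃): 66,930 / 100.1 g/mol = 668.7 mol.
(a) Mass of CaCl₂: 668.7 × 111 = 74,220 g.

(b) Volume: 266 m³ = 266,000 L.
(b) [OCl⁻]/[HOCl] = 10^(pH − pKa) = 10^(8.17 − 7.46) = 5.129; fraction as HOCl = 1/(1 + 5.129) = 0.1632.
(b) Free chlorine required for 1.3 ppm HOCl: 1.3 / 0.1632 = 7.967 ppm.
(b) FC to add: 7.967 − 0.1 = 7.867 mg/L as Cl₂.
(b) Cl₂ equivalent: 7.867 mg/L × 266,000 L = 2093 g.
(b) Product at 56.4% available Cl: 2093 / 0.564 = 3710 g.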